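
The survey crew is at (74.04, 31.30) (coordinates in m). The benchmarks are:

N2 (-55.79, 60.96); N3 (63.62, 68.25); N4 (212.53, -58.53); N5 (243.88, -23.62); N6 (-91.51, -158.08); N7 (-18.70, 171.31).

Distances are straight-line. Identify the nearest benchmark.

Distances from (74.04, 31.30):
N2: √((-129.83)² + (29.66)²) = √(16855.8289 + 879.7156) = 133.17 m
N3: √((-10.42)² + (36.95)²) = √(108.5764 + 1365.3025) = 38.39 m
N4: √((138.49)² + (-89.83)²) = √(19179.4801 + 8069.4289) = 165.07 m
N5: √((169.84)² + (-54.92)²) = √(28845.6256 + 3016.2064) = 178.50 m
N6: √((-165.55)² + (-189.38)²) = √(27406.8025 + 35864.7844) = 251.54 m
N7: √((-92.74)² + (140.01)²) = √(8600.7076 + 19602.8001) = 167.94 m
Minimum: N3 at 38.39 m.

N3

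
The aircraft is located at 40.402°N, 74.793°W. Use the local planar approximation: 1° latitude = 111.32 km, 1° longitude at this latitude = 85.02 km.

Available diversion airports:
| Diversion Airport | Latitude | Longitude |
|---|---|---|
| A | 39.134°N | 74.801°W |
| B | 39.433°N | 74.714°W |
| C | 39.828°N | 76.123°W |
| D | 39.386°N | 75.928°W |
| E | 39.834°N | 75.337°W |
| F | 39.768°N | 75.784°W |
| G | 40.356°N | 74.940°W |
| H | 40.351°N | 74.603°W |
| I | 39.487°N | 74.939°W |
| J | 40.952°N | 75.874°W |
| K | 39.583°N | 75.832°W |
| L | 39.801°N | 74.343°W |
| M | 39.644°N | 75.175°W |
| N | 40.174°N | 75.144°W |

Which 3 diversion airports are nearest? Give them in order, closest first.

G, H, N

Distances from 40.402°N, 74.793°W:
A: √((-1.268·111.32)² + (-0.008·85.02)²) = √(19924.38396 + 0.46262) = 141.155 km
B: √((-0.969·111.32)² + (0.079·85.02)²) = √(11635.73842 + 45.11245) = 108.078 km
C: √((-0.574·111.32)² + (-1.330·85.02)²) = √(4082.91351 + 12786.31747) = 129.882 km
D: √((-1.016·111.32)² + (-1.135·85.02)²) = √(12791.86335 + 9311.80611) = 148.673 km
E: √((-0.568·111.32)² + (-0.544·85.02)²) = √(3998.00255 + 2139.14390) = 78.340 km
F: √((-0.634·111.32)² + (-0.991·85.02)²) = √(4981.09599 + 7098.87469) = 109.909 km
G: √((-0.046·111.32)² + (-0.147·85.02)²) = √(26.22177 + 156.19850) = 13.506 km
H: √((-0.051·111.32)² + (0.190·85.02)²) = √(32.23196 + 260.94525) = 17.122 km
I: √((-0.915·111.32)² + (-0.146·85.02)²) = √(10375.01142 + 154.08058) = 102.611 km
J: √((0.550·111.32)² + (-1.081·85.02)²) = √(3748.62308 + 8446.82680) = 110.433 km
K: √((-0.819·111.32)² + (-1.039·85.02)²) = √(8312.16583 + 7803.21003) = 126.946 km
L: √((-0.601·111.32)² + (0.450·85.02)²) = √(4476.05423 + 1463.75108) = 77.070 km
M: √((-0.758·111.32)² + (-0.382·85.02)²) = √(7120.07891 + 1054.79710) = 90.415 km
N: √((-0.228·111.32)² + (-0.351·85.02)²) = √(644.19313 + 890.54616) = 39.176 km
Sorted: G (13.506 km) < H (17.122 km) < N (39.176 km) < L (77.070 km) < E (78.340 km) < …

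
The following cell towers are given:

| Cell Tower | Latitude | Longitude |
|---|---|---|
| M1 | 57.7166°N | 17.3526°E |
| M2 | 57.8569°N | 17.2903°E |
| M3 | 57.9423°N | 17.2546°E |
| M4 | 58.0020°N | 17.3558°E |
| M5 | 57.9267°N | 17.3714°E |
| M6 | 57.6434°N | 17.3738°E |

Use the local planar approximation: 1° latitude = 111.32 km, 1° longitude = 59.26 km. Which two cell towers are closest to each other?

Pairwise distances:
M1–M2: 16.0486 km
M1–M3: 25.7874 km
M1–M4: 31.7713 km
M1–M5: 23.4149 km
M1–M6: 8.2449 km
M2–M3: 9.7393 km
M2–M4: 16.6124 km
M2–M5: 9.1363 km
M2–M6: 24.2765 km
M3–M4: 8.9517 km
M3–M5: 7.1361 km
M3–M6: 34.0151 km
M4–M5: 8.4332 km
M4–M6: 39.9336 km
M5–M6: 31.5373 km
Closest pair: M3–M5 at 7.1361 km.

M3 and M5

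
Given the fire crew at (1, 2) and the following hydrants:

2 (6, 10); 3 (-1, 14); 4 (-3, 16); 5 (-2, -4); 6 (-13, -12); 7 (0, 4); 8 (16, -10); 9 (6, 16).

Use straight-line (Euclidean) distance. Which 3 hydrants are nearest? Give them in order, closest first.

Distances from (1, 2):
2: √((5)² + (8)²) = √(25.000 + 64.000) = 9.4
3: √((-2)² + (12)²) = √(4.000 + 144.000) = 12.2
4: √((-4)² + (14)²) = √(16.000 + 196.000) = 14.6
5: √((-3)² + (-6)²) = √(9.000 + 36.000) = 6.7
6: √((-14)² + (-14)²) = √(196.000 + 196.000) = 19.8
7: √((-1)² + (2)²) = √(1.000 + 4.000) = 2.2
8: √((15)² + (-12)²) = √(225.000 + 144.000) = 19.2
9: √((5)² + (14)²) = √(25.000 + 196.000) = 14.9
Sorted: 7 (2.2) < 5 (6.7) < 2 (9.4) < 3 (12.2) < 4 (14.6) < …

7, 5, 2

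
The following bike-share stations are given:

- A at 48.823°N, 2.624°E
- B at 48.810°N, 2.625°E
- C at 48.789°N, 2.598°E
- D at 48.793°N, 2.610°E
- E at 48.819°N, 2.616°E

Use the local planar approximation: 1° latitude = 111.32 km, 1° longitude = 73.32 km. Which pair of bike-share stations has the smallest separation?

Pairwise distances:
A–E: 0.736 km
C–D: 0.986 km
B–E: 1.200 km
A–B: 1.449 km
B–D: 2.189 km
D–E: 2.928 km
B–C: 3.063 km
A–D: 3.494 km
C–E: 3.591 km
A–C: 4.238 km
Closest pair: A–E at 0.736 km.

A and E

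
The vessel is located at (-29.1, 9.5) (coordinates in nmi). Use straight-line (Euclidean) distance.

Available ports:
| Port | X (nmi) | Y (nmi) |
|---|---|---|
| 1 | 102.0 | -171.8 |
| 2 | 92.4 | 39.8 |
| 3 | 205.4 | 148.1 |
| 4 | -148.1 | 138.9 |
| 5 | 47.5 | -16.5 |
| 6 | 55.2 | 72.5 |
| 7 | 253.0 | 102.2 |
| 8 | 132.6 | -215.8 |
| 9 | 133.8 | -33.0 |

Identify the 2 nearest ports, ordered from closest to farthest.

Distances from (-29.1, 9.5):
1: 223.7 nmi
2: 125.2 nmi
3: 272.4 nmi
4: 175.8 nmi
5: 80.9 nmi
6: 105.2 nmi
7: 296.9 nmi
8: 277.3 nmi
9: 168.4 nmi
Sorted: 5 (80.9 nmi) < 6 (105.2 nmi) < 2 (125.2 nmi) < 9 (168.4 nmi) < …

5, 6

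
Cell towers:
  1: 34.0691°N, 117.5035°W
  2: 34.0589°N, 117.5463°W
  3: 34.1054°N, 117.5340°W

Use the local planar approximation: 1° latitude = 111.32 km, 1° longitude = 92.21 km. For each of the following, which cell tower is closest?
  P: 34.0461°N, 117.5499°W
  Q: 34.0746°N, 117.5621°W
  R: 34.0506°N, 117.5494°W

P→2; Q→2; R→2

P at 34.0461°N, 117.5499°W:
  1: 4.9861 km
  2: 1.4631 km
  3: 6.7621 km
  → nearest: 2 (1.4631 km)
Q at 34.0746°N, 117.5621°W:
  1: 5.4381 km
  2: 2.2753 km
  3: 4.2976 km
  → nearest: 2 (2.2753 km)
R at 34.0506°N, 117.5494°W:
  1: 4.7069 km
  2: 0.9672 km
  3: 6.2634 km
  → nearest: 2 (0.9672 km)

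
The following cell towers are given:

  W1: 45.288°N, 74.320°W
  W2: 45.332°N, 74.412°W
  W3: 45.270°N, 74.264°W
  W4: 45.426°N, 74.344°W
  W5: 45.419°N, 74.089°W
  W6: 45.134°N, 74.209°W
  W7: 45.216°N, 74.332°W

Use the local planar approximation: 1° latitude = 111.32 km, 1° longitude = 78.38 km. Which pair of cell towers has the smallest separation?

Pairwise distances:
W1–W3: 4.825 km
W3–W7: 8.034 km
W1–W7: 8.070 km
W1–W2: 8.717 km
W2–W4: 11.743 km
W6–W7: 13.277 km
W2–W3: 13.498 km
W2–W7: 14.355 km
W1–W4: 15.477 km
W3–W6: 15.741 km
W3–W4: 18.463 km
W1–W6: 19.225 km
W4–W5: 20.002 km
W3–W5: 21.523 km
W1–W5: 23.248 km
W4–W7: 23.396 km
W2–W5: 27.106 km
W2–W6: 27.184 km
W5–W7: 29.554 km
W5–W6: 33.091 km
W4–W6: 34.184 km
Closest pair: W1–W3 at 4.825 km.

W1 and W3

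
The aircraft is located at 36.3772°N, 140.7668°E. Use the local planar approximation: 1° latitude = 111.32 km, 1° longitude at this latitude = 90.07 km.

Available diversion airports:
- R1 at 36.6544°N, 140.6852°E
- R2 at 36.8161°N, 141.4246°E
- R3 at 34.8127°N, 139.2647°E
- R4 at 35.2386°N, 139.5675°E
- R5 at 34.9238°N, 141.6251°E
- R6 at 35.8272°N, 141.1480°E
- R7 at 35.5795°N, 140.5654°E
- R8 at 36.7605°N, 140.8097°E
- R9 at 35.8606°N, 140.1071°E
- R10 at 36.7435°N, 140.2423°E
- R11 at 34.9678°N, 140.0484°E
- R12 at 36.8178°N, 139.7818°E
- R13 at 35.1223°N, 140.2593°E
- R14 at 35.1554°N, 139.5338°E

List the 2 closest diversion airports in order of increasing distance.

R1, R8

Distances from 36.3772°N, 140.7668°E:
R1: √((0.2772·111.32)² + (-0.0816·90.07)²) = √(952.210239 + 54.018266) = 31.7211 km
R2: √((0.4389·111.32)² + (0.6578·90.07)²) = √(2387.138169 + 3510.330955) = 76.7950 km
R3: √((-1.5645·111.32)² + (-1.5021·90.07)²) = √(30331.754365 + 18304.506212) = 220.5363 km
R4: √((-1.1386·111.32)² + (-1.1993·90.07)²) = √(16065.296833 + 11668.525855) = 166.5347 km
R5: √((-1.4534·111.32)² + (0.8583·90.07)²) = √(26176.809173 + 5976.384773) = 179.3131 km
R6: √((-0.5500·111.32)² + (0.3812·90.07)²) = √(3748.623076 + 1178.870525) = 70.1961 km
R7: √((-0.7977·111.32)² + (-0.2014·90.07)²) = √(7885.433606 + 329.063155) = 90.6339 km
R8: √((0.3833·111.32)² + (0.0429·90.07)²) = √(1820.639806 + 14.930519) = 42.8436 km
R9: √((-0.5166·111.32)² + (-0.6597·90.07)²) = √(3307.159943 + 3530.638833) = 82.6910 km
R10: √((0.3663·111.32)² + (-0.5245·90.07)²) = √(1662.724257 + 2231.779636) = 62.4060 km
R11: √((-1.4094·111.32)² + (-0.7184·90.07)²) = √(24615.855262 + 4186.903707) = 169.7138 km
R12: √((0.4406·111.32)² + (-0.9850·90.07)²) = √(2405.666281 + 7871.052089) = 101.3742 km
R13: √((-1.2549·111.32)² + (-0.5075·90.07)²) = √(19514.823780 + 2089.452096) = 146.9839 km
R14: √((-1.2218·111.32)² + (-1.2330·90.07)²) = √(18498.931188 + 12333.503991) = 175.5917 km
Sorted: R1 (31.7211 km) < R8 (42.8436 km) < R10 (62.4060 km) < R6 (70.1961 km) < …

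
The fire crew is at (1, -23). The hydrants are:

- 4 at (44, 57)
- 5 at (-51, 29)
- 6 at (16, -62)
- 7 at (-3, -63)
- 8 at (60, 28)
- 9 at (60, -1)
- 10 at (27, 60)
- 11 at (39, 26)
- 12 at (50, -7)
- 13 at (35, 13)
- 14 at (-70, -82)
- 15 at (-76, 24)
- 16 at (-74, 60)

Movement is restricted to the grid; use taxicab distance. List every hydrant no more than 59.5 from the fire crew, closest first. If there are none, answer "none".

Distances from (1, -23):
4: |43| + |80| = 43 + 80 = 123
5: |-52| + |52| = 52 + 52 = 104
6: |15| + |-39| = 15 + 39 = 54
7: |-4| + |-40| = 4 + 40 = 44
8: |59| + |51| = 59 + 51 = 110
9: |59| + |22| = 59 + 22 = 81
10: |26| + |83| = 26 + 83 = 109
11: |38| + |49| = 38 + 49 = 87
12: |49| + |16| = 49 + 16 = 65
13: |34| + |36| = 34 + 36 = 70
14: |-71| + |-59| = 71 + 59 = 130
15: |-77| + |47| = 77 + 47 = 124
16: |-75| + |83| = 75 + 83 = 158
Threshold 59.5: 7 (44), 6 (54) are within range.

7, 6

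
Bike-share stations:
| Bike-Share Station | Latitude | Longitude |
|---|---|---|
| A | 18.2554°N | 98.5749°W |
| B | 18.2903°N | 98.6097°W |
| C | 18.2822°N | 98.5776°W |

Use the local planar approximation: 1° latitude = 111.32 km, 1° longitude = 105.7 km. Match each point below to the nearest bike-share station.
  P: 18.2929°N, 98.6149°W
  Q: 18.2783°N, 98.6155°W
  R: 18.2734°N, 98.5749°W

P→B; Q→B; R→C

P at 18.2929°N, 98.6149°W:
  A: 5.9416 km
  B: 0.6212 km
  C: 4.1186 km
  → nearest: B (0.6212 km)
Q at 18.2783°N, 98.6155°W:
  A: 4.9915 km
  B: 1.4698 km
  C: 4.0295 km
  → nearest: B (1.4698 km)
R at 18.2734°N, 98.5749°W:
  A: 2.0038 km
  B: 4.1315 km
  C: 1.0203 km
  → nearest: C (1.0203 km)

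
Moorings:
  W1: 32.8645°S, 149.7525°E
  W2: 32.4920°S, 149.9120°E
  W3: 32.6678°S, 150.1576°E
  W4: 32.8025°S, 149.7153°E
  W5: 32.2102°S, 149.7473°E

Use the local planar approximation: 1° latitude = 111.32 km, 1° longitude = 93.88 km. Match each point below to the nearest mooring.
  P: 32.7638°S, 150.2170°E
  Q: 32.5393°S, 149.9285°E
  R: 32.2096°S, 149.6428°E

P at 32.7638°S, 150.2170°E:
  W1: 45.0251 km
  W2: 41.6575 km
  W3: 12.0542 km
  W4: 47.2962 km
  W5: 75.7777 km
  → nearest: W3 (12.0542 km)
Q at 32.5393°S, 149.9285°E:
  W1: 39.7937 km
  W2: 5.4886 km
  W3: 25.8305 km
  W4: 35.4833 km
  W5: 40.3922 km
  → nearest: W2 (5.4886 km)
R at 32.2096°S, 149.6428°E:
  W1: 73.6273 km
  W2: 40.3357 km
  W3: 70.2668 km
  W4: 66.3516 km
  W5: 9.8107 km
  → nearest: W5 (9.8107 km)

P→W3; Q→W2; R→W5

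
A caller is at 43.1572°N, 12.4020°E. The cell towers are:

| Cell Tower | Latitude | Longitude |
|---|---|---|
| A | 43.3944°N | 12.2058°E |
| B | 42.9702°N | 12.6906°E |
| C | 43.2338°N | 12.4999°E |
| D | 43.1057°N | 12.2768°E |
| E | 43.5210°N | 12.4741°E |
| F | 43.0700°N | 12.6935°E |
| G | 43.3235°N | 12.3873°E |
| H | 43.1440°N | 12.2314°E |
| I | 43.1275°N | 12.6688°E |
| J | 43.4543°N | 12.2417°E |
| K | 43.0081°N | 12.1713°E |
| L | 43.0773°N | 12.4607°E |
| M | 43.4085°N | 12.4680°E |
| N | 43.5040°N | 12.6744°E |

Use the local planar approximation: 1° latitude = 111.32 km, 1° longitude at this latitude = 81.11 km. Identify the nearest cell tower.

Distances from 43.1572°N, 12.4020°E:
A: √((0.2372·111.32)² + (-0.1962·81.11)²) = √(697.229517 + 253.248458) = 30.8298 km
B: √((-0.1870·111.32)² + (0.2886·81.11)²) = √(433.340828 + 547.950662) = 31.3256 km
C: √((0.0766·111.32)² + (0.0979·81.11)²) = √(72.711639 + 63.054224) = 11.6519 km
D: √((-0.0515·111.32)² + (-0.1252·81.11)²) = √(32.867060 + 103.123456) = 11.6615 km
E: √((0.3638·111.32)² + (0.0721·81.11)²) = √(1640.105499 + 34.199467) = 40.9183 km
F: √((-0.0872·111.32)² + (0.2915·81.11)²) = √(94.227868 + 559.018166) = 25.5587 km
G: √((0.1663·111.32)² + (-0.0147·81.11)²) = √(342.713249 + 1.421620) = 18.5509 km
H: √((-0.0132·111.32)² + (-0.1706·81.11)²) = √(2.159207 + 191.472698) = 13.9152 km
I: √((-0.0297·111.32)² + (0.2668·81.11)²) = √(10.930985 + 468.296005) = 21.8913 km
J: √((0.2971·111.32)² + (-0.1603·81.11)²) = √(1093.834706 + 169.050262) = 35.5371 km
K: √((-0.1491·111.32)² + (-0.2307·81.11)²) = √(275.487363 + 350.141826) = 25.0126 km
L: √((-0.0799·111.32)² + (0.0587·81.11)²) = √(79.111561 + 22.668616) = 10.0886 km
M: √((0.2513·111.32)² + (0.0660·81.11)²) = √(782.584735 + 28.657393) = 28.4823 km
N: √((0.3468·111.32)² + (0.2724·81.11)²) = √(1490.405941 + 488.160921) = 44.4811 km
Minimum: L at 10.0886 km.

L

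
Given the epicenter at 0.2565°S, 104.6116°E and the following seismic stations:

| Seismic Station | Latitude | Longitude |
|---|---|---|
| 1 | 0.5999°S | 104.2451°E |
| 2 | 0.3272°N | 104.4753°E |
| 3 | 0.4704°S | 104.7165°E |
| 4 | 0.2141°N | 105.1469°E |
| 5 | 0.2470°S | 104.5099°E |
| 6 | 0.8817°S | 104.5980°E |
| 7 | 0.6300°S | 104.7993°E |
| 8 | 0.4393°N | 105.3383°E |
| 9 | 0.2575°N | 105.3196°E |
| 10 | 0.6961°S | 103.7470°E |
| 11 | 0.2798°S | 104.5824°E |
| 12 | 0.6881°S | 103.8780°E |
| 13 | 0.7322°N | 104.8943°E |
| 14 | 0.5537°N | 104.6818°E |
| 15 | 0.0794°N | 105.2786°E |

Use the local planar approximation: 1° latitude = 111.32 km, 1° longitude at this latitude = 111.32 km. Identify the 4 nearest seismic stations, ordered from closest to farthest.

11, 5, 3, 7

Distances from 0.2565°S, 104.6116°E:
1: 55.9094 km
2: 66.7255 km
3: 26.5206 km
4: 79.3432 km
5: 11.3705 km
6: 69.6137 km
7: 46.5330 km
8: 111.9987 km
9: 97.3945 km
10: 107.9736 km
11: 4.1586 km
12: 94.7494 km
13: 114.4729 km
14: 90.5294 km
15: 83.1343 km
Sorted: 11 (4.1586 km) < 5 (11.3705 km) < 3 (26.5206 km) < 7 (46.5330 km) < 1 (55.9094 km) < 2 (66.7255 km) < …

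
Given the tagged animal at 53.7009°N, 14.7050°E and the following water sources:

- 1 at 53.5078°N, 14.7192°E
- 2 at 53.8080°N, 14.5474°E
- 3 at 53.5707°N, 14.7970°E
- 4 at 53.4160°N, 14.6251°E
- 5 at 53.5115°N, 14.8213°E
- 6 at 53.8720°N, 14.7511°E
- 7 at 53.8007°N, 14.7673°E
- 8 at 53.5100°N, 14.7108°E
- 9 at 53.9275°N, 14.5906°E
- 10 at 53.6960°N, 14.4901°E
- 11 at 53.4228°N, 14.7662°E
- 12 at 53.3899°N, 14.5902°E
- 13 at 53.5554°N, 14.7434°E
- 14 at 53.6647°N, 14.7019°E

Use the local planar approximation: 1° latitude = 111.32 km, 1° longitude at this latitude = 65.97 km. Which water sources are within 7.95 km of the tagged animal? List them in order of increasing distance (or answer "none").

Distances from 53.7009°N, 14.7050°E:
1: 21.5163 km
2: 15.8189 km
3: 15.7133 km
4: 32.1501 km
5: 22.4366 km
6: 19.2881 km
7: 11.8456 km
8: 21.2544 km
9: 26.3299 km
10: 14.1874 km
11: 31.2202 km
12: 35.4392 km
13: 16.3940 km
14: 4.0350 km
Threshold 7.95 km: 14 (4.0350 km) is within range.

14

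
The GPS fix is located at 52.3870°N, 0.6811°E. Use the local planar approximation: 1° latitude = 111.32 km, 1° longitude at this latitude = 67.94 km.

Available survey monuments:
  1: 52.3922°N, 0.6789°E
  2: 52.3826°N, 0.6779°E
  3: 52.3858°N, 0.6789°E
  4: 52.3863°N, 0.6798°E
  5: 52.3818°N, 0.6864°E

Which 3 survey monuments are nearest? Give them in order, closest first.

4, 3, 2

Distances from 52.3870°N, 0.6811°E:
1: √((0.0052·111.32)² + (-0.0022·67.94)²) = √(0.335084 + 0.022341) = 0.5978 km
2: √((-0.0044·111.32)² + (-0.0032·67.94)²) = √(0.239912 + 0.047266) = 0.5359 km
3: √((-0.0012·111.32)² + (-0.0022·67.94)²) = √(0.017845 + 0.022341) = 0.2005 km
4: √((-0.0007·111.32)² + (-0.0013·67.94)²) = √(0.006072 + 0.007801) = 0.1178 km
5: √((-0.0052·111.32)² + (0.0053·67.94)²) = √(0.335084 + 0.129659) = 0.6817 km
Sorted: 4 (0.1178 km) < 3 (0.2005 km) < 2 (0.5359 km) < 1 (0.5978 km) < 5 (0.6817 km)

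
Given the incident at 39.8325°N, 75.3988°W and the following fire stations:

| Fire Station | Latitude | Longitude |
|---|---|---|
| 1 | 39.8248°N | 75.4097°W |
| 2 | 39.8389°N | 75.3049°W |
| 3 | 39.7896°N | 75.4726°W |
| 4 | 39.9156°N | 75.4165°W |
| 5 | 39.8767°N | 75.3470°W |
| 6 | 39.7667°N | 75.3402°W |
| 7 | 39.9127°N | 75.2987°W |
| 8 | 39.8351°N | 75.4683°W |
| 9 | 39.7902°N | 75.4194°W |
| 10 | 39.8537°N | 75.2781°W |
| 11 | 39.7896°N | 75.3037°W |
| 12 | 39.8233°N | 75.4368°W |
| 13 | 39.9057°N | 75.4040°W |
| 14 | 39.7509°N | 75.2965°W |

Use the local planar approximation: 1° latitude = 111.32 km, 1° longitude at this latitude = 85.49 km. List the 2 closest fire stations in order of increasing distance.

Distances from 39.8325°N, 75.3988°W:
1: √((-0.0077·111.32)² + (-0.0109·85.49)²) = √(0.734730 + 0.868328) = 1.2661 km
2: √((0.0064·111.32)² + (0.0939·85.49)²) = √(0.507582 + 64.440933) = 8.0591 km
3: √((-0.0429·111.32)² + (-0.0738·85.49)²) = √(22.806623 + 39.805525) = 7.9128 km
4: √((0.0831·111.32)² + (-0.0177·85.49)²) = √(85.575302 + 2.289693) = 9.3736 km
5: √((0.0442·111.32)² + (0.0518·85.49)²) = √(24.209785 + 19.610567) = 6.6197 km
6: √((-0.0658·111.32)² + (0.0586·85.49)²) = √(53.653515 + 25.097234) = 8.8742 km
7: √((0.0802·111.32)² + (0.1001·85.49)²) = √(79.706756 + 73.231645) = 12.3668 km
8: √((0.0026·111.32)² + (-0.0695·85.49)²) = √(0.083771 + 35.302076) = 5.9486 km
9: √((-0.0423·111.32)² + (-0.0206·85.49)²) = √(22.173136 + 3.101452) = 5.0274 km
10: √((0.0212·111.32)² + (0.1207·85.49)²) = √(5.569524 + 106.474393) = 10.5851 km
11: √((-0.0429·111.32)² + (0.0951·85.49)²) = √(22.806623 + 66.098510) = 9.4290 km
12: √((-0.0092·111.32)² + (-0.0380·85.49)²) = √(1.048871 + 10.553532) = 3.4062 km
13: √((0.0732·111.32)² + (-0.0052·85.49)²) = √(66.400073 + 0.197623) = 8.1607 km
14: √((-0.0816·111.32)² + (0.1023·85.49)²) = √(82.513824 + 76.485992) = 12.6095 km
Sorted: 1 (1.2661 km) < 12 (3.4062 km) < 9 (5.0274 km) < 8 (5.9486 km) < …

1, 12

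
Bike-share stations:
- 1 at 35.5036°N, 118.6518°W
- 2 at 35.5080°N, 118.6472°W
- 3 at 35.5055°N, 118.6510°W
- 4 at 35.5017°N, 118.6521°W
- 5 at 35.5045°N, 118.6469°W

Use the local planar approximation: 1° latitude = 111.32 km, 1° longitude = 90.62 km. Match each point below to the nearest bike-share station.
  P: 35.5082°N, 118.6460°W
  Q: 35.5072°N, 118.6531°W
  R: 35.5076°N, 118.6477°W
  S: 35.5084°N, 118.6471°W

P at 35.5082°N, 118.6460°W:
  1: √((-0.0046·111.32)² + (-0.0058·90.62)²) = √(0.262218 + 0.276251) = 0.7338 km
  2: √((-0.0002·111.32)² + (-0.0012·90.62)²) = √(0.000496 + 0.011825) = 0.1110 km
  3: √((-0.0027·111.32)² + (-0.0050·90.62)²) = √(0.090339 + 0.205300) = 0.5437 km
  4: √((-0.0065·111.32)² + (-0.0061·90.62)²) = √(0.523568 + 0.305568) = 0.9106 km
  5: √((-0.0037·111.32)² + (-0.0009·90.62)²) = √(0.169648 + 0.006652) = 0.4199 km
  → nearest: 2 (0.1110 km)
Q at 35.5072°N, 118.6531°W:
  1: √((-0.0036·111.32)² + (0.0013·90.62)²) = √(0.160602 + 0.013878) = 0.4177 km
  2: √((0.0008·111.32)² + (0.0059·90.62)²) = √(0.007931 + 0.285859) = 0.5420 km
  3: √((-0.0017·111.32)² + (0.0021·90.62)²) = √(0.035813 + 0.036215) = 0.2684 km
  4: √((-0.0055·111.32)² + (0.0010·90.62)²) = √(0.374862 + 0.008212) = 0.6189 km
  5: √((-0.0027·111.32)² + (0.0062·90.62)²) = √(0.090339 + 0.315669) = 0.6372 km
  → nearest: 3 (0.2684 km)
R at 35.5076°N, 118.6477°W:
  1: √((-0.0040·111.32)² + (-0.0041·90.62)²) = √(0.198274 + 0.138043) = 0.5799 km
  2: √((0.0004·111.32)² + (0.0005·90.62)²) = √(0.001983 + 0.002053) = 0.0635 km
  3: √((-0.0021·111.32)² + (-0.0033·90.62)²) = √(0.054649 + 0.089429) = 0.3796 km
  4: √((-0.0059·111.32)² + (-0.0044·90.62)²) = √(0.431370 + 0.158984) = 0.7683 km
  5: √((-0.0031·111.32)² + (0.0008·90.62)²) = √(0.119088 + 0.005256) = 0.3526 km
  → nearest: 2 (0.0635 km)
S at 35.5084°N, 118.6471°W:
  1: √((-0.0048·111.32)² + (-0.0047·90.62)²) = √(0.285515 + 0.181403) = 0.6833 km
  2: √((-0.0004·111.32)² + (-0.0001·90.62)²) = √(0.001983 + 0.000082) = 0.0454 km
  3: √((-0.0029·111.32)² + (-0.0039·90.62)²) = √(0.104218 + 0.124904) = 0.4787 km
  4: √((-0.0067·111.32)² + (-0.0050·90.62)²) = √(0.556283 + 0.205300) = 0.8727 km
  5: √((-0.0039·111.32)² + (0.0002·90.62)²) = √(0.188484 + 0.000328) = 0.4345 km
  → nearest: 2 (0.0454 km)

P→2; Q→3; R→2; S→2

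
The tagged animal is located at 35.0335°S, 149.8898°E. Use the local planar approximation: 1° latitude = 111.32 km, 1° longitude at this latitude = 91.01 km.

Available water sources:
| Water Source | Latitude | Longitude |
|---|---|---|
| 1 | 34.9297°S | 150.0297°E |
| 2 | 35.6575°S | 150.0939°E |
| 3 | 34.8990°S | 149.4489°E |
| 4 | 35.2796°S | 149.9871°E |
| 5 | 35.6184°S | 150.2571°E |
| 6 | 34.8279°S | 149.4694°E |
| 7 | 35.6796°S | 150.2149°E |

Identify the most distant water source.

Distances from 35.0335°S, 149.8898°E:
1: √((0.1038·111.32)² + (0.1399·91.01)²) = √(133.518395 + 162.111438) = 17.1939 km
2: √((-0.6240·111.32)² + (0.2041·91.01)²) = √(4825.202839 + 345.035863) = 71.9044 km
3: √((0.1345·111.32)² + (-0.4409·91.01)²) = √(224.176954 + 1610.120674) = 42.8287 km
4: √((-0.2461·111.32)² + (0.0973·91.01)²) = √(750.532707 + 78.415860) = 28.7915 km
5: √((-0.5849·111.32)² + (0.3673·91.01)²) = √(4239.451176 + 1117.429379) = 73.1907 km
6: √((0.2056·111.32)² + (-0.4204·91.01)²) = √(523.832713 + 1463.873818) = 44.5837 km
7: √((-0.6461·111.32)² + (0.3251·91.01)²) = √(5173.040487 + 875.411339) = 77.7718 km
Maximum: 7 at 77.7718 km.

7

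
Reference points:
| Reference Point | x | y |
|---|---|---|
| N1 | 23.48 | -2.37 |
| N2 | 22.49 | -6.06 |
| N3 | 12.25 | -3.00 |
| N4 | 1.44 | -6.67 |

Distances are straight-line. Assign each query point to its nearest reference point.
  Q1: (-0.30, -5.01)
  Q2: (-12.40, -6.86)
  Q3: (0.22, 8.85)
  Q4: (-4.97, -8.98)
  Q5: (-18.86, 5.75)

Q1→N4; Q2→N4; Q3→N4; Q4→N4; Q5→N4

Q1 at (-0.30, -5.01):
  N1: √((23.78)² + (2.64)²) = √(565.4884 + 6.9696) = 23.93
  N2: √((22.79)² + (-1.05)²) = √(519.3841 + 1.1025) = 22.81
  N3: √((12.55)² + (2.01)²) = √(157.5025 + 4.0401) = 12.71
  N4: √((1.74)² + (-1.66)²) = √(3.0276 + 2.7556) = 2.40
  → nearest: N4 (2.40)
Q2 at (-12.40, -6.86):
  N1: √((35.88)² + (4.49)²) = √(1287.3744 + 20.1601) = 36.16
  N2: √((34.89)² + (0.80)²) = √(1217.3121 + 0.6400) = 34.90
  N3: √((24.65)² + (3.86)²) = √(607.6225 + 14.8996) = 24.95
  N4: √((13.84)² + (0.19)²) = √(191.5456 + 0.0361) = 13.84
  → nearest: N4 (13.84)
Q3 at (0.22, 8.85):
  N1: √((23.26)² + (-11.22)²) = √(541.0276 + 125.8884) = 25.82
  N2: √((22.27)² + (-14.91)²) = √(495.9529 + 222.3081) = 26.80
  N3: √((12.03)² + (-11.85)²) = √(144.7209 + 140.4225) = 16.89
  N4: √((1.22)² + (-15.52)²) = √(1.4884 + 240.8704) = 15.57
  → nearest: N4 (15.57)
Q4 at (-4.97, -8.98):
  N1: √((28.45)² + (6.61)²) = √(809.4025 + 43.6921) = 29.21
  N2: √((27.46)² + (2.92)²) = √(754.0516 + 8.5264) = 27.61
  N3: √((17.22)² + (5.98)²) = √(296.5284 + 35.7604) = 18.23
  N4: √((6.41)² + (2.31)²) = √(41.0881 + 5.3361) = 6.81
  → nearest: N4 (6.81)
Q5 at (-18.86, 5.75):
  N1: √((42.34)² + (-8.12)²) = √(1792.6756 + 65.9344) = 43.11
  N2: √((41.35)² + (-11.81)²) = √(1709.8225 + 139.4761) = 43.00
  N3: √((31.11)² + (-8.75)²) = √(967.8321 + 76.5625) = 32.32
  N4: √((20.30)² + (-12.42)²) = √(412.0900 + 154.2564) = 23.80
  → nearest: N4 (23.80)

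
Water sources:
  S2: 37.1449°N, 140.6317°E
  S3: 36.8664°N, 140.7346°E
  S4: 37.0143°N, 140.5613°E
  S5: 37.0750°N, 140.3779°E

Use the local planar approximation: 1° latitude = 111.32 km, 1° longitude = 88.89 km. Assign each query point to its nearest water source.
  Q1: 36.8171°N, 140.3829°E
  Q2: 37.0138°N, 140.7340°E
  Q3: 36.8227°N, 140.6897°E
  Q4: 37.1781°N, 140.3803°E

Q1→S4; Q2→S4; Q3→S3; Q4→S5

Q1 at 36.8171°N, 140.3829°E:
  S2: 42.6694 km
  S3: 31.7407 km
  S4: 27.0810 km
  S5: 28.7129 km
  → nearest: S4 (27.0810 km)
Q2 at 37.0138°N, 140.7340°E:
  S2: 17.1953 km
  S3: 16.4087 km
  S4: 15.3514 km
  S5: 32.3786 km
  → nearest: S4 (15.3514 km)
Q3 at 36.8227°N, 140.6897°E:
  S2: 36.2359 km
  S3: 6.2924 km
  S4: 24.1907 km
  S5: 39.4588 km
  → nearest: S3 (6.2924 km)
Q4 at 37.1781°N, 140.3803°E:
  S2: 22.6505 km
  S3: 46.8598 km
  S4: 24.3176 km
  S5: 11.4791 km
  → nearest: S5 (11.4791 km)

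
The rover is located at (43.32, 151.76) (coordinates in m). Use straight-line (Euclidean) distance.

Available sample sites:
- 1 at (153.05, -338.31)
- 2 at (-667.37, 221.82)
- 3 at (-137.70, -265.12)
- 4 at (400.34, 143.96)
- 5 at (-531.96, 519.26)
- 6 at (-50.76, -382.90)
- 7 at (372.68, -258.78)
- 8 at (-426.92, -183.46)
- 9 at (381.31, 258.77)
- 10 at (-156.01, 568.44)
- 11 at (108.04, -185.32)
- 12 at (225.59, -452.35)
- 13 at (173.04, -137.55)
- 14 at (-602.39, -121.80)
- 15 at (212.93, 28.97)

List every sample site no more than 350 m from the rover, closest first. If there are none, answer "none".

15, 13, 11

Distances from (43.32, 151.76):
1: √((109.73)² + (-490.07)²) = √(12040.6729 + 240168.6049) = 502.20 m
2: √((-710.69)² + (70.06)²) = √(505080.2761 + 4908.4036) = 714.13 m
3: √((-181.02)² + (-416.88)²) = √(32768.2404 + 173788.9344) = 454.49 m
4: √((357.02)² + (-7.80)²) = √(127463.2804 + 60.8400) = 357.11 m
5: √((-575.28)² + (367.50)²) = √(330947.0784 + 135056.2500) = 682.64 m
6: √((-94.08)² + (-534.66)²) = √(8851.0464 + 285861.3156) = 542.87 m
7: √((329.36)² + (-410.54)²) = √(108478.0096 + 168543.0916) = 526.33 m
8: √((-470.24)² + (-335.22)²) = √(221125.6576 + 112372.4484) = 577.49 m
9: √((337.99)² + (107.01)²) = √(114237.2401 + 11451.1401) = 354.53 m
10: √((-199.33)² + (416.68)²) = √(39732.4489 + 173622.2224) = 461.90 m
11: √((64.72)² + (-337.08)²) = √(4188.6784 + 113622.9264) = 343.24 m
12: √((182.27)² + (-604.11)²) = √(33222.3529 + 364948.8921) = 631.01 m
13: √((129.72)² + (-289.31)²) = √(16827.2784 + 83700.2761) = 317.06 m
14: √((-645.71)² + (-273.56)²) = √(416941.4041 + 74835.0736) = 701.27 m
15: √((169.61)² + (-122.79)²) = √(28767.5521 + 15077.3841) = 209.39 m
Threshold 350 m: 15 (209.39 m), 13 (317.06 m), 11 (343.24 m) are within range.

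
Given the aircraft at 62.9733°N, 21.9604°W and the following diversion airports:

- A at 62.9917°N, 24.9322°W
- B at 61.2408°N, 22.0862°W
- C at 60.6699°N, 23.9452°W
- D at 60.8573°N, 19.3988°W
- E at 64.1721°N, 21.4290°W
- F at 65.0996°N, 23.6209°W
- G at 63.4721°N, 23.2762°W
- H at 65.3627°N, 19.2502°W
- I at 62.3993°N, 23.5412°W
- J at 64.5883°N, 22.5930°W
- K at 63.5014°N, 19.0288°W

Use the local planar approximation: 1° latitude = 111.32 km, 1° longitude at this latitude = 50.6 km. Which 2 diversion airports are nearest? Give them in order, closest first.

Distances from 62.9733°N, 21.9604°W:
A: 150.3870 km
B: 192.9669 km
C: 275.3811 km
D: 268.8602 km
E: 136.1324 km
F: 251.1699 km
G: 86.6949 km
H: 299.2590 km
I: 102.3771 km
J: 182.6092 km
K: 159.5634 km
Sorted: G (86.6949 km) < I (102.3771 km) < E (136.1324 km) < A (150.3870 km) < …

G, I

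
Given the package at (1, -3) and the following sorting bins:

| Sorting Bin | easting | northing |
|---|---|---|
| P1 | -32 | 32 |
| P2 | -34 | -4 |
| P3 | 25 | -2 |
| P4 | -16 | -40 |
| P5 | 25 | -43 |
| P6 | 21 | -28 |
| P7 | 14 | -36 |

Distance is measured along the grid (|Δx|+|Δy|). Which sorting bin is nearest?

Distances from (1, -3):
P1: |-33| + |35| = 33 + 35 = 68
P2: |-35| + |-1| = 35 + 1 = 36
P3: |24| + |1| = 24 + 1 = 25
P4: |-17| + |-37| = 17 + 37 = 54
P5: |24| + |-40| = 24 + 40 = 64
P6: |20| + |-25| = 20 + 25 = 45
P7: |13| + |-33| = 13 + 33 = 46
Minimum: P3 at 25.

P3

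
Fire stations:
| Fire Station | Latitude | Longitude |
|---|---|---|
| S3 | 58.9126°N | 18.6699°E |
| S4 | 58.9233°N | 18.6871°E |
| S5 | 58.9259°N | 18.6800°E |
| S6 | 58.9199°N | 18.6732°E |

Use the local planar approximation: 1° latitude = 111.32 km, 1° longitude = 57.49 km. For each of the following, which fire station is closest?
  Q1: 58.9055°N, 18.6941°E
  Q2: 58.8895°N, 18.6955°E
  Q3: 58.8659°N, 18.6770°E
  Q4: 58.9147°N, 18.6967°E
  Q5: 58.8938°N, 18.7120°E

Q1→S3; Q2→S3; Q3→S3; Q4→S4; Q5→S3

Q1 at 58.9055°N, 18.6941°E:
  S3: √((0.0071·111.32)² + (-0.0242·57.49)²) = √(0.624688 + 1.935599) = 1.6001 km
  S4: √((0.0178·111.32)² + (-0.0070·57.49)²) = √(3.926326 + 0.161950) = 2.0219 km
  S5: √((0.0204·111.32)² + (-0.0141·57.49)²) = √(5.157114 + 0.657087) = 2.4113 km
  S6: √((0.0144·111.32)² + (-0.0209·57.49)²) = √(2.569635 + 1.443701) = 2.0033 km
  → nearest: S3 (1.6001 km)
Q2 at 58.8895°N, 18.6955°E:
  S3: √((0.0231·111.32)² + (-0.0256·57.49)²) = √(6.612571 + 2.166030) = 2.9629 km
  S4: √((0.0338·111.32)² + (-0.0084·57.49)²) = √(14.157279 + 0.233208) = 3.7935 km
  S5: √((0.0364·111.32)² + (-0.0155·57.49)²) = √(16.419093 + 0.794050) = 4.1489 km
  S6: √((0.0304·111.32)² + (-0.0223·57.49)²) = √(11.452322 + 1.643593) = 3.6188 km
  → nearest: S3 (2.9629 km)
Q3 at 58.8659°N, 18.6770°E:
  S3: √((0.0467·111.32)² + (-0.0071·57.49)²) = √(27.025899 + 0.166610) = 5.2146 km
  S4: √((0.0574·111.32)² + (0.0101·57.49)²) = √(40.829135 + 0.337153) = 6.4161 km
  S5: √((0.0600·111.32)² + (0.0030·57.49)²) = √(44.611713 + 0.029746) = 6.6814 km
  S6: √((0.0540·111.32)² + (-0.0038·57.49)²) = √(36.135487 + 0.047726) = 6.0152 km
  → nearest: S3 (5.2146 km)
Q4 at 58.9147°N, 18.6967°E:
  S3: √((-0.0021·111.32)² + (-0.0268·57.49)²) = √(0.054649 + 2.373855) = 1.5584 km
  S4: √((0.0086·111.32)² + (-0.0096·57.49)²) = √(0.916523 + 0.304598) = 1.1050 km
  S5: √((0.0112·111.32)² + (-0.0167·57.49)²) = √(1.554470 + 0.921759) = 1.5736 km
  S6: √((0.0052·111.32)² + (-0.0235·57.49)²) = √(0.335084 + 1.825242) = 1.4698 km
  → nearest: S4 (1.1050 km)
Q5 at 58.8938°N, 18.7120°E:
  S3: √((0.0188·111.32)² + (-0.0421·57.49)²) = √(4.379879 + 5.857992) = 3.1997 km
  S4: √((0.0295·111.32)² + (-0.0249·57.49)²) = √(10.784262 + 2.049195) = 3.5824 km
  S5: √((0.0321·111.32)² + (-0.0320·57.49)²) = √(12.768987 + 3.384423) = 4.0191 km
  S6: √((0.0261·111.32)² + (-0.0388·57.49)²) = √(8.441651 + 4.975630) = 3.6630 km
  → nearest: S3 (3.1997 km)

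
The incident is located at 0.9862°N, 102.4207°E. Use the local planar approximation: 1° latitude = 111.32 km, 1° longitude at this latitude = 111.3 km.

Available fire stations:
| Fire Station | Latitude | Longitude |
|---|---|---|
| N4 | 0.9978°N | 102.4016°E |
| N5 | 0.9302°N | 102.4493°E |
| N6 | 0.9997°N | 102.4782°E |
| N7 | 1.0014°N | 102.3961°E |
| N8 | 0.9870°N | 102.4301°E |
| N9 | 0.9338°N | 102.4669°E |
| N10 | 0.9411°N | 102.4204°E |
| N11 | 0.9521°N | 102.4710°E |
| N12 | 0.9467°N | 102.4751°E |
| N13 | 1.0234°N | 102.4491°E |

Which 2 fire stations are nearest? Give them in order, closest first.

N8, N4

Distances from 0.9862°N, 102.4207°E:
N4: √((0.0116·111.32)² + (-0.0191·111.3)²) = √(1.667487 + 4.519153) = 2.4873 km
N5: √((-0.0560·111.32)² + (0.0286·111.3)²) = √(38.861759 + 10.132635) = 6.9996 km
N6: √((0.0135·111.32)² + (0.0575·111.3)²) = √(2.258468 + 40.956800) = 6.5738 km
N7: √((0.0152·111.32)² + (-0.0246·111.3)²) = √(2.863081 + 7.496534) = 3.2186 km
N8: √((0.0008·111.32)² + (0.0094·111.3)²) = √(0.007931 + 1.094576) = 1.0500 km
N9: √((-0.0524·111.32)² + (0.0462·111.3)²) = √(34.025849 + 26.440781) = 7.7760 km
N10: √((-0.0451·111.32)² + (-0.0003·111.3)²) = √(25.205742 + 0.001115) = 5.0206 km
N11: √((-0.0341·111.32)² + (0.0503·111.3)²) = √(14.409707 + 31.341971) = 6.7640 km
N12: √((-0.0395·111.32)² + (0.0544·111.3)²) = √(19.334840 + 36.659634) = 7.4829 km
N13: √((0.0372·111.32)² + (0.0284·111.3)²) = √(17.148742 + 9.991415) = 5.2096 km
Sorted: N8 (1.0500 km) < N4 (2.4873 km) < N7 (3.2186 km) < N10 (5.0206 km) < …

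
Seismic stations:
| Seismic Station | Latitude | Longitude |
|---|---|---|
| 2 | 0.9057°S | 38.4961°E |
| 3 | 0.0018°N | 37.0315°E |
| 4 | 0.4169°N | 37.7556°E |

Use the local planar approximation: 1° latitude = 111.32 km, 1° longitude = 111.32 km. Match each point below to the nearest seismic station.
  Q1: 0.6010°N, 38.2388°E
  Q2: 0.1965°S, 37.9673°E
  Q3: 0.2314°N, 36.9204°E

Q1 at 0.6010°N, 38.2388°E:
  2: 170.1539 km
  3: 150.0391 km
  4: 57.5617 km
  → nearest: 4 (57.5617 km)
Q2 at 0.1965°S, 37.9673°E:
  2: 98.4785 km
  3: 106.4864 km
  4: 72.2360 km
  → nearest: 4 (72.2360 km)
Q3 at 0.2314°N, 36.9204°E:
  2: 216.3113 km
  3: 28.3941 km
  4: 95.2401 km
  → nearest: 3 (28.3941 km)

Q1→4; Q2→4; Q3→3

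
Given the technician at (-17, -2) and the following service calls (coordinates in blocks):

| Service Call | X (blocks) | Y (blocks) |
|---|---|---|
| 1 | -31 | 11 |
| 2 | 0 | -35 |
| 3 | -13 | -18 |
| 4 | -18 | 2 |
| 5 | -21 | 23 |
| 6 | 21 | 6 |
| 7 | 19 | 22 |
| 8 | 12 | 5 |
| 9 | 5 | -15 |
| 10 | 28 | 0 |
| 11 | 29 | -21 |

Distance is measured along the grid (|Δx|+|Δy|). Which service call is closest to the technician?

4

Distances from (-17, -2):
1: 27 blocks
2: 50 blocks
3: 20 blocks
4: 5 blocks
5: 29 blocks
6: 46 blocks
7: 60 blocks
8: 36 blocks
9: 35 blocks
10: 47 blocks
11: 65 blocks
Minimum: 4 at 5 blocks.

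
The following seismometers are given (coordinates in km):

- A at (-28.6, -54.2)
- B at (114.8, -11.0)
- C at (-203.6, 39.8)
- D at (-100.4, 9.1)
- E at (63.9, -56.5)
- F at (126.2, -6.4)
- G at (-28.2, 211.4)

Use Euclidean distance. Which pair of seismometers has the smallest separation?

Pairwise distances:
A–B: √((143.4)² + (43.2)²) = √(20563.560 + 1866.240) = 149.8 km
A–C: √((-175.0)² + (94.0)²) = √(30625.000 + 8836.000) = 198.6 km
A–D: √((-71.8)² + (63.3)²) = √(5155.240 + 4006.890) = 95.7 km
A–E: √((92.5)² + (-2.3)²) = √(8556.250 + 5.290) = 92.5 km
A–F: √((154.8)² + (47.8)²) = √(23963.040 + 2284.840) = 162.0 km
A–G: √((0.4)² + (265.6)²) = √(0.160 + 70543.360) = 265.6 km
B–C: √((-318.4)² + (50.8)²) = √(101378.560 + 2580.640) = 322.4 km
B–D: √((-215.2)² + (20.1)²) = √(46311.040 + 404.010) = 216.1 km
B–E: √((-50.9)² + (-45.5)²) = √(2590.810 + 2070.250) = 68.3 km
B–F: √((11.4)² + (4.6)²) = √(129.960 + 21.160) = 12.3 km
B–G: √((-143.0)² + (222.4)²) = √(20449.000 + 49461.760) = 264.4 km
C–D: √((103.2)² + (-30.7)²) = √(10650.240 + 942.490) = 107.7 km
C–E: √((267.5)² + (-96.3)²) = √(71556.250 + 9273.690) = 284.3 km
C–F: √((329.8)² + (-46.2)²) = √(108768.040 + 2134.440) = 333.0 km
C–G: √((175.4)² + (171.6)²) = √(30765.160 + 29446.560) = 245.4 km
D–E: √((164.3)² + (-65.6)²) = √(26994.490 + 4303.360) = 176.9 km
D–F: √((226.6)² + (-15.5)²) = √(51347.560 + 240.250) = 227.1 km
D–G: √((72.2)² + (202.3)²) = √(5212.840 + 40925.290) = 214.8 km
E–F: √((62.3)² + (50.1)²) = √(3881.290 + 2510.010) = 79.9 km
E–G: √((-92.1)² + (267.9)²) = √(8482.410 + 71770.410) = 283.3 km
F–G: √((-154.4)² + (217.8)²) = √(23839.360 + 47436.840) = 267.0 km
Closest pair: B–F at 12.3 km.

B and F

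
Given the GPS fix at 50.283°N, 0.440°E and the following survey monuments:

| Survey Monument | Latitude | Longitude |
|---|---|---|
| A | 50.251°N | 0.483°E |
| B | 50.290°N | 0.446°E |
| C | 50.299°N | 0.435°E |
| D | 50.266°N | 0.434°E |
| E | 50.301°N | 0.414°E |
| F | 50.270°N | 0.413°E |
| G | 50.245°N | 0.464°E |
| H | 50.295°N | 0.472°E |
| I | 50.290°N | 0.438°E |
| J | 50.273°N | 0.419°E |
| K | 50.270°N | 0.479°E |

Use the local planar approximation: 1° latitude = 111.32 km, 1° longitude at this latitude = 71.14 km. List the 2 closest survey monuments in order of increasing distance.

Distances from 50.283°N, 0.440°E:
A: √((-0.032·111.32)² + (0.043·71.14)²) = √(12.68955 + 9.35760) = 4.695 km
B: √((0.007·111.32)² + (0.006·71.14)²) = √(0.60721 + 0.18219) = 0.888 km
C: √((0.016·111.32)² + (-0.005·71.14)²) = √(3.17239 + 0.12652) = 1.816 km
D: √((-0.017·111.32)² + (-0.006·71.14)²) = √(3.58133 + 0.18219) = 1.940 km
E: √((0.018·111.32)² + (-0.026·71.14)²) = √(4.01505 + 3.42117) = 2.727 km
F: √((-0.013·111.32)² + (-0.027·71.14)²) = √(2.09427 + 3.68940) = 2.405 km
G: √((-0.038·111.32)² + (0.024·71.14)²) = √(17.89425 + 2.91508) = 4.562 km
H: √((0.012·111.32)² + (0.032·71.14)²) = √(1.78447 + 5.18236) = 2.639 km
I: √((0.007·111.32)² + (-0.002·71.14)²) = √(0.60721 + 0.02024) = 0.792 km
J: √((-0.010·111.32)² + (-0.021·71.14)²) = √(1.23921 + 2.23186) = 1.863 km
K: √((-0.013·111.32)² + (0.039·71.14)²) = √(2.09427 + 7.69763) = 3.129 km
Sorted: I (0.792 km) < B (0.888 km) < C (1.816 km) < J (1.863 km) < …

I, B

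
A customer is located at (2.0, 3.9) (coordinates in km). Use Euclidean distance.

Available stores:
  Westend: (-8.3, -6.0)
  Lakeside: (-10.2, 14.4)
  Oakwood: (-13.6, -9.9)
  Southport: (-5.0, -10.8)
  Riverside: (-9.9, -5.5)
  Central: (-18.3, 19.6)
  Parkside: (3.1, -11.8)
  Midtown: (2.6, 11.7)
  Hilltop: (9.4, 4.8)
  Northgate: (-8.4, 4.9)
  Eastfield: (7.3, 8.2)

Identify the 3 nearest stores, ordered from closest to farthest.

Eastfield, Hilltop, Midtown

Distances from (2.0, 3.9):
Westend: √((-10.3)² + (-9.9)²) = √(106.090 + 98.010) = 14.3 km
Lakeside: √((-12.2)² + (10.5)²) = √(148.840 + 110.250) = 16.1 km
Oakwood: √((-15.6)² + (-13.8)²) = √(243.360 + 190.440) = 20.8 km
Southport: √((-7.0)² + (-14.7)²) = √(49.000 + 216.090) = 16.3 km
Riverside: √((-11.9)² + (-9.4)²) = √(141.610 + 88.360) = 15.2 km
Central: √((-20.3)² + (15.7)²) = √(412.090 + 246.490) = 25.7 km
Parkside: √((1.1)² + (-15.7)²) = √(1.210 + 246.490) = 15.7 km
Midtown: √((0.6)² + (7.8)²) = √(0.360 + 60.840) = 7.8 km
Hilltop: √((7.4)² + (0.9)²) = √(54.760 + 0.810) = 7.5 km
Northgate: √((-10.4)² + (1.0)²) = √(108.160 + 1.000) = 10.4 km
Eastfield: √((5.3)² + (4.3)²) = √(28.090 + 18.490) = 6.8 km
Sorted: Eastfield (6.8 km) < Hilltop (7.5 km) < Midtown (7.8 km) < Northgate (10.4 km) < Westend (14.3 km) < …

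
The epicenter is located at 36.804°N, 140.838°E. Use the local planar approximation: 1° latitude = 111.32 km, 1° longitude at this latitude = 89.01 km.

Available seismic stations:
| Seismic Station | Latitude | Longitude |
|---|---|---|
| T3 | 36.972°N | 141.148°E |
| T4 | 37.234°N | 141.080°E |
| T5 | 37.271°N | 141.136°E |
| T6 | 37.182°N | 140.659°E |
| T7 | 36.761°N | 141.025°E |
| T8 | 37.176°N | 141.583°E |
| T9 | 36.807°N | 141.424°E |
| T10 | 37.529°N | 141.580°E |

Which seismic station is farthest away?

T10

Distances from 36.804°N, 140.838°E:
T3: 33.334 km
T4: 52.491 km
T5: 58.362 km
T6: 44.994 km
T7: 17.319 km
T8: 78.181 km
T9: 52.161 km
T10: 104.286 km
Maximum: T10 at 104.286 km.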